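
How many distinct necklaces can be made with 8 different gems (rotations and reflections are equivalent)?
(8-1)!/2 = 5040/2 = 2520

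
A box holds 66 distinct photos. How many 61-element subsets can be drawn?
C(66,61) = 66!/(61!×5!) = 8936928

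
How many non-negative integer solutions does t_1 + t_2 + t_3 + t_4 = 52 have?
C(52+4-1, 4-1) = C(55, 3) = 26235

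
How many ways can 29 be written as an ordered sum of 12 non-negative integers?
C(29+12-1, 12-1) = C(40, 11) = 2311801440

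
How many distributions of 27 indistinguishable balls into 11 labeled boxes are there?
C(27+11-1, 11-1) = C(37, 10) = 348330136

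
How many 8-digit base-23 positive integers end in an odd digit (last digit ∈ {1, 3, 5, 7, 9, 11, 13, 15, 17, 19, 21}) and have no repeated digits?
Last∈{1,3,5,7,9,11,13,15,17,19,21}. Last=0: 0. Last nonzero: 11×21×P(21,6) = 9025188480. Total = 9025188480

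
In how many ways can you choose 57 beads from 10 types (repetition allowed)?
C(57+10-1, 10-1) = C(66, 9) = 37014131440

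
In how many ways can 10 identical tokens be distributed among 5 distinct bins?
C(10+5-1, 5-1) = C(14, 4) = 1001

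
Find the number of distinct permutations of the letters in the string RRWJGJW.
7! / (1! × 2! × 2! × 2!) = 630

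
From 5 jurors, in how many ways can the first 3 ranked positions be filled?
P(5,3) = 5!/(5-3)! = 60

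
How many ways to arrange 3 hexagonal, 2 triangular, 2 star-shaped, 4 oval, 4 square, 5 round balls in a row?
20! / (3! × 2! × 2! × 4! × 4! × 5!) = 1466593128000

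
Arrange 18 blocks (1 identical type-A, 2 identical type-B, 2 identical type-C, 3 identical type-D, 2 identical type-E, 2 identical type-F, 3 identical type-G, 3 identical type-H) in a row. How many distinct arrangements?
18! / (1! × 2! × 2! × 3! × 2! × 2! × 3! × 3!) = 1852538688000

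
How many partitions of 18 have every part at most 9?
Let r_j(i) = number of partitions of i into parts ≤ j, for i = 0..18. r_1(i) = 1 for all i; r_j(i) = r_{j-1}(i) + r_j(i-j). Rows j = 2..9: ≤2: 1 1 2 2 3 3 4 4 5 5 6 6 7 7 8 8 9 9 10; ≤3: 1 1 2 3 4 5 7 8 10 12 14 16 19 21 24 27 30 33 37; ≤4: 1 1 2 3 5 6 9 11 15 18 23 27 34 39 47 54 64 72 84; ≤5: 1 1 2 3 5 7 10 13 18 23 30 37 47 57 70 84 101 119 141; ≤6: 1 1 2 3 5 7 11 14 20 26 35 44 58 71 90 110 136 163 199; ≤7: 1 1 2 3 5 7 11 15 21 28 38 49 65 82 105 131 164 201 248; ≤8: 1 1 2 3 5 7 11 15 22 29 40 52 70 89 116 146 186 230 288; ≤9: 1 1 2 3 5 7 11 15 22 30 41 54 73 94 123 157 201 252 318. r_9(18) = 318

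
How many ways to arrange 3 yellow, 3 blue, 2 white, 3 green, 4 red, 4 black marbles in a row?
19! / (3! × 3! × 2! × 3! × 4! × 4!) = 488864376000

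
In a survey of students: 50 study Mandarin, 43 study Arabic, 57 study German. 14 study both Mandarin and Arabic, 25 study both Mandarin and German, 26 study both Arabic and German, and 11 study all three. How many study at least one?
|A∪B∪C| = 50+43+57-14-25-26+11 = 96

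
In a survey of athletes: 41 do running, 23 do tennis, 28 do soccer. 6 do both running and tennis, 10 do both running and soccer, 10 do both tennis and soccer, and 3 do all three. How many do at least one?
|A∪B∪C| = 41+23+28-6-10-10+3 = 69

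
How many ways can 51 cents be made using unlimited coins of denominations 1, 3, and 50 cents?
Coefficient of x^51 in 1/(1-x^1) · 1/(1-x^3) · 1/(1-x^50). Case on j = number of 50-cent coins (j = 0..1); remainder r = 51 - 50j is made from {1,3} in ⌊r/3⌋+1 ways. r = 51, 1 → 18 + 1 = 19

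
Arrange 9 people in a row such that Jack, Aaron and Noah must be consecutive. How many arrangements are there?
Treat the 3 as one block: (9-3+1)! × 3! = 5040 × 6 = 30240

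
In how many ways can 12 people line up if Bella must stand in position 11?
Fix one position: (12-1)! = 39916800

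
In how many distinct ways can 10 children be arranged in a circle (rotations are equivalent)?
Circular: fix one position, arrange the rest. (10-1)! = 362880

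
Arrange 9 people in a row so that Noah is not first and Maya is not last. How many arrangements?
By inclusion-exclusion: 9! - 2×(9-1)! + (9-2)! = 362880 - 80640 + 5040 = 287280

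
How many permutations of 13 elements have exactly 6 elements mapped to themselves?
Choose the 6 fixed points C(13,6) = 1716, derange the rest: !7 = Σ_{j=0}^{7} (-1)^j·7!/j! = 5040 - 5040 + 2520 - 840 + 210 - 42 + 7 - 1 = 1854. Product = 1716 × 1854 = 3181464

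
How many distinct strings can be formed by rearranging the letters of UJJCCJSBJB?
10! / (2! × 1! × 2! × 4! × 1!) = 37800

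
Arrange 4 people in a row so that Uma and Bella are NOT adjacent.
Total - adjacent = 4! - (4-1)!×2 = 24 - 12 = 12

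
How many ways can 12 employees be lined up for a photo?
12! = 479001600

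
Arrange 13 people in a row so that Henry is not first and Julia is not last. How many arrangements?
By inclusion-exclusion: 13! - 2×(13-1)! + (13-2)! = 6227020800 - 958003200 + 39916800 = 5308934400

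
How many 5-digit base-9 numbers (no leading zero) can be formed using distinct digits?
First digit: 8 choices (nonzero). Then descending: 8 × 8 × 7 × 6 × 5 = 13440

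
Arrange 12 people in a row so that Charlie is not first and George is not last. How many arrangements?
By inclusion-exclusion: 12! - 2×(12-1)! + (12-2)! = 479001600 - 79833600 + 3628800 = 402796800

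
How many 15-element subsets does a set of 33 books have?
C(33,15) = 33!/(15!×18!) = 1037158320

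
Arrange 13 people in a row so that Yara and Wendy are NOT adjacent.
Total - adjacent = 13! - (13-1)!×2 = 6227020800 - 958003200 = 5269017600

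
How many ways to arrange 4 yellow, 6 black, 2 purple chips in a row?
12! / (4! × 6! × 2!) = 13860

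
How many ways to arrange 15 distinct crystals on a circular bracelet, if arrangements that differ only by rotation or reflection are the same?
(15-1)!/2 = 87178291200/2 = 43589145600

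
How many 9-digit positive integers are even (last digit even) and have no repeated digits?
Last∈{0,2,4,6,8}. Last=0: 362880. Last nonzero: 4×8×P(8,7) = 1290240. Total = 1653120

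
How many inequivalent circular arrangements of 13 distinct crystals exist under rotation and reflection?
(13-1)!/2 = 479001600/2 = 239500800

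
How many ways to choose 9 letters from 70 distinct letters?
C(70,9) = 70!/(9!×61!) = 65033528560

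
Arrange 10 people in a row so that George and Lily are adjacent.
Treat as block: (10-1)! × 2! = 362880 × 2 = 725760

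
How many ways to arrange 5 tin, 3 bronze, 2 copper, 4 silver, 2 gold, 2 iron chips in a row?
18! / (5! × 3! × 2! × 4! × 2! × 2!) = 46313467200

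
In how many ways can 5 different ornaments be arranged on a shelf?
5! = 120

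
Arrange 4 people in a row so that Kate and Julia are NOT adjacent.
Total - adjacent = 4! - (4-1)!×2 = 24 - 12 = 12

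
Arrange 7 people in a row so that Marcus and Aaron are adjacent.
Treat as block: (7-1)! × 2! = 720 × 2 = 1440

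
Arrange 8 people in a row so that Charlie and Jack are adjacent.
Treat as block: (8-1)! × 2! = 5040 × 2 = 10080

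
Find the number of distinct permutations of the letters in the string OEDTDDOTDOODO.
13! / (5! × 1! × 2! × 5!) = 216216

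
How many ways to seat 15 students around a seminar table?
Circular: fix one position, arrange the rest. (15-1)! = 87178291200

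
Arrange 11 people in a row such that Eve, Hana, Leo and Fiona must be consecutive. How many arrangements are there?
Treat the 4 as one block: (11-4+1)! × 4! = 40320 × 24 = 967680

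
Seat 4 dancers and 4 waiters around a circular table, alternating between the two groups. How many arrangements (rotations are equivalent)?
Fix one of the dancers: (4-1)! ways for the remaining dancers, × 4! ways for the waiters = 6 × 24 = 144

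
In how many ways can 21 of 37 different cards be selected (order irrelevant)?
C(37,21) = 37!/(21!×16!) = 12875774670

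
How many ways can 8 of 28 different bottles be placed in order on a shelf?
P(28,8) = 28!/(28-8)! = 125318793600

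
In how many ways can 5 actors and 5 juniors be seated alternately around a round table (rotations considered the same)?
Fix one of the actors: (5-1)! ways for the remaining actors, × 5! ways for the juniors = 24 × 120 = 2880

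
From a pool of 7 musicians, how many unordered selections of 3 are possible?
C(7,3) = 7!/(3!×4!) = 35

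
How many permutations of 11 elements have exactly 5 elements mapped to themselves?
Choose the 5 fixed points C(11,5) = 462, derange the rest: !6 = Σ_{j=0}^{6} (-1)^j·6!/j! = 720 - 720 + 360 - 120 + 30 - 6 + 1 = 265. Product = 462 × 265 = 122430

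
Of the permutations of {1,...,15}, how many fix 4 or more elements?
Exactly j fixed points: C(15,j)·!(15-j); sum over j ≥ 4 (derangement numbers via !m = (m-1)·(!(m-1) + !(m-2)): !0..!11 = 1, 0, 1, 2, 9, 44, 265, 1854, 14833, 133496, 1334961, 14684570). Σ_{j=4}^{15} C(15,j)·!(15-j) = C(15,4)·!11 + C(15,5)·!10 + C(15,6)·!9 + C(15,7)·!8 + C(15,8)·!7 + C(15,9)·!6 + C(15,10)·!5 + C(15,11)·!4 + C(15,12)·!3 + C(15,13)·!2 + C(15,14)·!1 + C(15,15)·!0 = 1365·14684570 + 3003·1334961 + 5005·133496 + 6435·14833 + 6435·1854 + 5005·265 + 3003·44 + 1365·9 + 455·2 + 105·1 + 15·0 + 1·1 = 24830326016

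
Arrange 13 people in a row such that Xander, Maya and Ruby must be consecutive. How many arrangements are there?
Treat the 3 as one block: (13-3+1)! × 3! = 39916800 × 6 = 239500800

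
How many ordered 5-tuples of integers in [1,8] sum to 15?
Coefficient of x^15 in (x + x² + ... + x^8)^5. By inclusion-exclusion on dice exceeding 8: Σ_j (-1)^j C(5,j)·C(15-1-8j, 4) = C(5,0)·C(14,4) - C(5,1)·C(6,4) = 1·1001 - 5·15 = 926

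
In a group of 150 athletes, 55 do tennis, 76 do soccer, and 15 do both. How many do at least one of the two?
|A∪B| = |A| + |B| - |A∩B| = 55 + 76 - 15 = 116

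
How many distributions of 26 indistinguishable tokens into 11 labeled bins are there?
C(26+11-1, 11-1) = C(36, 10) = 254186856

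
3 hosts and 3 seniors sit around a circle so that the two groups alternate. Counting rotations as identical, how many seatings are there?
Fix one of the hosts: (3-1)! ways for the remaining hosts, × 3! ways for the seniors = 2 × 6 = 12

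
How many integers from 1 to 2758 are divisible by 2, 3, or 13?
⌊2758/2⌋+⌊2758/3⌋+⌊2758/13⌋ - ⌊2758/6⌋-⌊2758/26⌋-⌊2758/39⌋ + ⌊2758/78⌋ = 1379+919+212 - 459-106-70 + 35 = 1910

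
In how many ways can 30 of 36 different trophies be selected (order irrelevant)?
C(36,30) = 36!/(30!×6!) = 1947792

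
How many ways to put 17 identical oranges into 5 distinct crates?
C(17+5-1, 5-1) = C(21, 4) = 5985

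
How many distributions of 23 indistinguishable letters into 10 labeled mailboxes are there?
C(23+10-1, 10-1) = C(32, 9) = 28048800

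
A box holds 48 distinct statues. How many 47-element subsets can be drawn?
C(48,47) = 48!/(47!×1!) = 48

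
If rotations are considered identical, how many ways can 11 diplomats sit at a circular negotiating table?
Circular: fix one position, arrange the rest. (11-1)! = 3628800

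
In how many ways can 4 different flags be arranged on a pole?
4! = 24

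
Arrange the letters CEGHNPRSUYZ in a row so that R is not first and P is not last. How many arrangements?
By inclusion-exclusion: 11! - 2×(11-1)! + (11-2)! = 39916800 - 7257600 + 362880 = 33022080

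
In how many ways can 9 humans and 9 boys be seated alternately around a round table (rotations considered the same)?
Fix one of the humans: (9-1)! ways for the remaining humans, × 9! ways for the boys = 40320 × 362880 = 14631321600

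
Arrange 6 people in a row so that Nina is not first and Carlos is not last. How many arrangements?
By inclusion-exclusion: 6! - 2×(6-1)! + (6-2)! = 720 - 240 + 24 = 504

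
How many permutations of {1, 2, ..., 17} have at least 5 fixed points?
Exactly j fixed points: C(17,j)·!(17-j); sum over j ≥ 5 (derangement numbers via !m = (m-1)·(!(m-1) + !(m-2)): !0..!12 = 1, 0, 1, 2, 9, 44, 265, 1854, 14833, 133496, 1334961, 14684570, 176214841). Σ_{j=5}^{17} C(17,j)·!(17-j) = C(17,5)·!12 + C(17,6)·!11 + C(17,7)·!10 + C(17,8)·!9 + C(17,9)·!8 + C(17,10)·!7 + C(17,11)·!6 + C(17,12)·!5 + C(17,13)·!4 + C(17,14)·!3 + C(17,15)·!2 + C(17,16)·!1 + C(17,17)·!0 = 6188·176214841 + 12376·14684570 + 19448·1334961 + 24310·133496 + 24310·14833 + 19448·1854 + 12376·265 + 6188·44 + 2380·9 + 680·2 + 136·1 + 17·0 + 1·1 = 1301761505367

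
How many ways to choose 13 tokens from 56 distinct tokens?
C(56,13) = 56!/(13!×43!) = 1889912732400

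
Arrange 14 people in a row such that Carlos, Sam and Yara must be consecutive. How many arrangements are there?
Treat the 3 as one block: (14-3+1)! × 3! = 479001600 × 6 = 2874009600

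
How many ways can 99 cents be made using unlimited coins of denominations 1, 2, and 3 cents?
Coefficient of x^99 in 1/(1-x^1) · 1/(1-x^2) · 1/(1-x^3). Case on j = number of 3-cent coins (j = 0..33); remainder r = 99 - 3j is made from {1,2} in ⌊r/2⌋+1 ways. r = 99, 96, 93, 90, 87, 84, 81, 78, 75, 72, 69, 66, 63, 60, 57, 54, 51, 48, 45, 42, 39, 36, 33, 30, 27, 24, 21, 18, 15, 12, 9, 6, 3, 0 → 50 + 49 + 47 + 46 + 44 + 43 + 41 + 40 + 38 + 37 + 35 + 34 + 32 + 31 + 29 + 28 + 26 + 25 + 23 + 22 + 20 + 19 + 17 + 16 + 14 + 13 + 11 + 10 + 8 + 7 + 5 + 4 + 2 + 1 = 867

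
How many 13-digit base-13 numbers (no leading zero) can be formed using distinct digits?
First digit: 12 choices (nonzero). Then descending: 12 × 12 × 11 × 10 × 9 × 8 × 7 × 6 × 5 × 4 × 3 × 2 × 1 = 5748019200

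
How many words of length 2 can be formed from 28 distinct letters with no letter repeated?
P(28,2) = 28!/(28-2)! = 756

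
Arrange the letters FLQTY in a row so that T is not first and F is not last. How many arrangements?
By inclusion-exclusion: 5! - 2×(5-1)! + (5-2)! = 120 - 48 + 6 = 78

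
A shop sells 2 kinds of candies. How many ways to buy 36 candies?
C(36+2-1, 2-1) = C(37, 1) = 37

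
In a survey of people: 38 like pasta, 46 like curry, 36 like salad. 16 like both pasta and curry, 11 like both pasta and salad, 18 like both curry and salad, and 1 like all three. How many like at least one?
|A∪B∪C| = 38+46+36-16-11-18+1 = 76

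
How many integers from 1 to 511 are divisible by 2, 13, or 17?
⌊511/2⌋+⌊511/13⌋+⌊511/17⌋ - ⌊511/26⌋-⌊511/34⌋-⌊511/221⌋ + ⌊511/442⌋ = 255+39+30 - 19-15-2 + 1 = 289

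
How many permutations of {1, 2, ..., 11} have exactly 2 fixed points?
Choose the 2 fixed points C(11,2) = 55, derange the rest: !9 = Σ_{j=0}^{9} (-1)^j·9!/j! = 362880 - 362880 + 181440 - 60480 + 15120 - 3024 + 504 - 72 + 9 - 1 = 133496. Product = 55 × 133496 = 7342280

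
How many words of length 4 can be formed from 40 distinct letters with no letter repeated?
P(40,4) = 40!/(40-4)! = 2193360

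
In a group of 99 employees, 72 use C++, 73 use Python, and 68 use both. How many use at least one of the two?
|A∪B| = |A| + |B| - |A∩B| = 72 + 73 - 68 = 77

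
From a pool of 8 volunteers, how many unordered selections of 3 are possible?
C(8,3) = 8!/(3!×5!) = 56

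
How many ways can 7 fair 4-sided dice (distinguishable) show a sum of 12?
Coefficient of x^12 in (x + x² + ... + x^4)^7. By inclusion-exclusion on dice exceeding 4: Σ_j (-1)^j C(7,j)·C(12-1-4j, 6) = C(7,0)·C(11,6) - C(7,1)·C(7,6) = 1·462 - 7·7 = 413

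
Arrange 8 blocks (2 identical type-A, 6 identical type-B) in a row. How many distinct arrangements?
8! / (2! × 6!) = 28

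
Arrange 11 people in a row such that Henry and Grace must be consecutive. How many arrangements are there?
Treat the 2 as one block: (11-2+1)! × 2! = 3628800 × 2 = 7257600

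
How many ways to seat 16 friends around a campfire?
Circular: fix one position, arrange the rest. (16-1)! = 1307674368000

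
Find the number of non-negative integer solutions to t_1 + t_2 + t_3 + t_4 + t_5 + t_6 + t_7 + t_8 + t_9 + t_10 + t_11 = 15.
C(15+11-1, 11-1) = C(25, 10) = 3268760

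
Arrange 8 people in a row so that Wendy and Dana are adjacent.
Treat as block: (8-1)! × 2! = 5040 × 2 = 10080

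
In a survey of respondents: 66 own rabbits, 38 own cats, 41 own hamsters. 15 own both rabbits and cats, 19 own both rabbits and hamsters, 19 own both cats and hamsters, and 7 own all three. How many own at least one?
|A∪B∪C| = 66+38+41-15-19-19+7 = 99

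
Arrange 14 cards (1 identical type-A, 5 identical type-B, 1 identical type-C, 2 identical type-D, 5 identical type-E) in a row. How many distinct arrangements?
14! / (1! × 5! × 1! × 2! × 5!) = 3027024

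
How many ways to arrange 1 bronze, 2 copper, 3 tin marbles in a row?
6! / (1! × 2! × 3!) = 60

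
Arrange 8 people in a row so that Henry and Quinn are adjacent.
Treat as block: (8-1)! × 2! = 5040 × 2 = 10080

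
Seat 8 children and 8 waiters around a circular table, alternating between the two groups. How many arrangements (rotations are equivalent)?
Fix one of the children: (8-1)! ways for the remaining children, × 8! ways for the waiters = 5040 × 40320 = 203212800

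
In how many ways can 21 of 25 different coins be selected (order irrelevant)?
C(25,21) = 25!/(21!×4!) = 12650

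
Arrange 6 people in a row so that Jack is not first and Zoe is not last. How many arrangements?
By inclusion-exclusion: 6! - 2×(6-1)! + (6-2)! = 720 - 240 + 24 = 504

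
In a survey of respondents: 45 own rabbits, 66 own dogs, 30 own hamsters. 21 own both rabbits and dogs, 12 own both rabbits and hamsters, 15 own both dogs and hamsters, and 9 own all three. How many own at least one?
|A∪B∪C| = 45+66+30-21-12-15+9 = 102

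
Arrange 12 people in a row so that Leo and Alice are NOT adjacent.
Total - adjacent = 12! - (12-1)!×2 = 479001600 - 79833600 = 399168000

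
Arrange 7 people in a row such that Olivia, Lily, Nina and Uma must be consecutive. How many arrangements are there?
Treat the 4 as one block: (7-4+1)! × 4! = 24 × 24 = 576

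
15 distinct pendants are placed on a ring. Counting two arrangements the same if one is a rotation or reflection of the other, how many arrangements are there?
(15-1)!/2 = 87178291200/2 = 43589145600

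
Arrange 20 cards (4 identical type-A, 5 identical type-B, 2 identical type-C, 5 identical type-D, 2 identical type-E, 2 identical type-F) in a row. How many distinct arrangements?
20! / (4! × 5! × 2! × 5! × 2! × 2!) = 879955876800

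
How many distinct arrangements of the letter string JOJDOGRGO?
9! / (1! × 2! × 1! × 3! × 2!) = 15120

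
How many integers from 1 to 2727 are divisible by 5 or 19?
⌊2727/5⌋ + ⌊2727/19⌋ - ⌊2727/95⌋ = 545 + 143 - 28 = 660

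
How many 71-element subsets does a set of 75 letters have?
C(75,71) = 75!/(71!×4!) = 1215450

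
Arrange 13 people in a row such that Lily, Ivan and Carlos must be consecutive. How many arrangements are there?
Treat the 3 as one block: (13-3+1)! × 3! = 39916800 × 6 = 239500800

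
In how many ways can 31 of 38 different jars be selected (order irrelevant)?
C(38,31) = 38!/(31!×7!) = 12620256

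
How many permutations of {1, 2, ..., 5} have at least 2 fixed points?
Exactly j fixed points: C(5,j)·!(5-j); sum over j ≥ 2 (derangement numbers via !m = (m-1)·(!(m-1) + !(m-2)): !0..!3 = 1, 0, 1, 2). Σ_{j=2}^{5} C(5,j)·!(5-j) = C(5,2)·!3 + C(5,3)·!2 + C(5,4)·!1 + C(5,5)·!0 = 10·2 + 10·1 + 5·0 + 1·1 = 31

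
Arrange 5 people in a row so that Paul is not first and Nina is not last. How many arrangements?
By inclusion-exclusion: 5! - 2×(5-1)! + (5-2)! = 120 - 48 + 6 = 78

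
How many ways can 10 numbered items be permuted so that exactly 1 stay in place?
Choose the 1 fixed point C(10,1) = 10, derange the rest: !9 = Σ_{j=0}^{9} (-1)^j·9!/j! = 362880 - 362880 + 181440 - 60480 + 15120 - 3024 + 504 - 72 + 9 - 1 = 133496. Product = 10 × 133496 = 1334960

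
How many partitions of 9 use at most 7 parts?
By conjugation, equals partitions of 9 into parts ≤ 7. Let r_j(i) = number of partitions of i into parts ≤ j, for i = 0..9. r_1(i) = 1 for all i; r_j(i) = r_{j-1}(i) + r_j(i-j). Rows j = 2..7: ≤2: 1 1 2 2 3 3 4 4 5 5; ≤3: 1 1 2 3 4 5 7 8 10 12; ≤4: 1 1 2 3 5 6 9 11 15 18; ≤5: 1 1 2 3 5 7 10 13 18 23; ≤6: 1 1 2 3 5 7 11 14 20 26; ≤7: 1 1 2 3 5 7 11 15 21 28. r_7(9) = 28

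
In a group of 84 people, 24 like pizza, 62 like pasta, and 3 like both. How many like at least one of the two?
|A∪B| = |A| + |B| - |A∩B| = 24 + 62 - 3 = 83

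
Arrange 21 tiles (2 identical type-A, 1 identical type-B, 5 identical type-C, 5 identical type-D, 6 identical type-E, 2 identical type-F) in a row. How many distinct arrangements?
21! / (2! × 1! × 5! × 5! × 6! × 2!) = 1231938227520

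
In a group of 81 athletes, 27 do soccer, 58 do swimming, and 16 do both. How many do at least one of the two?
|A∪B| = |A| + |B| - |A∩B| = 27 + 58 - 16 = 69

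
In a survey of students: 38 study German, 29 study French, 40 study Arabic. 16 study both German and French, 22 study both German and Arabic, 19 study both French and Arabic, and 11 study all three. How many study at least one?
|A∪B∪C| = 38+29+40-16-22-19+11 = 61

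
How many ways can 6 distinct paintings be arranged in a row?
6! = 720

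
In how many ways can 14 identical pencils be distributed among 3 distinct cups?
C(14+3-1, 3-1) = C(16, 2) = 120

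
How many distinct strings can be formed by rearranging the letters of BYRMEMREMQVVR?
13! / (1! × 3! × 1! × 2! × 1! × 2! × 3!) = 43243200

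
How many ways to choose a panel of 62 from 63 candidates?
C(63,62) = 63!/(62!×1!) = 63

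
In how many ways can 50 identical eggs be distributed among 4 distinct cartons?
C(50+4-1, 4-1) = C(53, 3) = 23426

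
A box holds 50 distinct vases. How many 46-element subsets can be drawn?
C(50,46) = 50!/(46!×4!) = 230300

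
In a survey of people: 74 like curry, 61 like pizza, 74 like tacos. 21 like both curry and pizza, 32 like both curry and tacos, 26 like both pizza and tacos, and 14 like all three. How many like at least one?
|A∪B∪C| = 74+61+74-21-32-26+14 = 144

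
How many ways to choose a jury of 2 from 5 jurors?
C(5,2) = 5!/(2!×3!) = 10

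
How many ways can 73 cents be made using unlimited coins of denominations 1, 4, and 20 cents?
Coefficient of x^73 in 1/(1-x^1) · 1/(1-x^4) · 1/(1-x^20). Case on j = number of 20-cent coins (j = 0..3); remainder r = 73 - 20j is made from {1,4} in ⌊r/4⌋+1 ways. r = 73, 53, 33, 13 → 19 + 14 + 9 + 4 = 46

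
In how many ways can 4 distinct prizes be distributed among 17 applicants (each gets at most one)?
P(17,4) = 17!/(17-4)! = 57120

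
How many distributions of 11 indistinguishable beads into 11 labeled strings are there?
C(11+11-1, 11-1) = C(21, 10) = 352716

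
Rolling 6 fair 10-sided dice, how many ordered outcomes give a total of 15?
Coefficient of x^15 in (x + x² + ... + x^10)^6. By inclusion-exclusion on dice exceeding 10: Σ_j (-1)^j C(6,j)·C(15-1-10j, 5) = C(6,0)·C(14,5) = 1·2002 = 2002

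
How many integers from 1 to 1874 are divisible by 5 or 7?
⌊1874/5⌋ + ⌊1874/7⌋ - ⌊1874/35⌋ = 374 + 267 - 53 = 588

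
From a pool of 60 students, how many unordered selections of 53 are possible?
C(60,53) = 60!/(53!×7!) = 386206920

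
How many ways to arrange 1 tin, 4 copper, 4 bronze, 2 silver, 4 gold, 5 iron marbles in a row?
20! / (1! × 4! × 4! × 2! × 4! × 5!) = 733296564000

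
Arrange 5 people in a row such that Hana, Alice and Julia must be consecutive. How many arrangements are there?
Treat the 3 as one block: (5-3+1)! × 3! = 6 × 6 = 36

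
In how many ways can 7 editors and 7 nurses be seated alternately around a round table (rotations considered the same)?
Fix one of the editors: (7-1)! ways for the remaining editors, × 7! ways for the nurses = 720 × 5040 = 3628800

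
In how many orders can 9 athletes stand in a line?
9! = 362880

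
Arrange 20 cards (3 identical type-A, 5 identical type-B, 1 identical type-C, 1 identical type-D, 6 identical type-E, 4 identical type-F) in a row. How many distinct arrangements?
20! / (3! × 5! × 1! × 1! × 6! × 4!) = 195545750400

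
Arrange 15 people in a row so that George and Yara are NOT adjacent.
Total - adjacent = 15! - (15-1)!×2 = 1307674368000 - 174356582400 = 1133317785600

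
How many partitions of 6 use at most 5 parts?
By conjugation, equals partitions of 6 into parts ≤ 5. Let r_j(i) = number of partitions of i into parts ≤ j, for i = 0..6. r_1(i) = 1 for all i; r_j(i) = r_{j-1}(i) + r_j(i-j). Rows j = 2..5: ≤2: 1 1 2 2 3 3 4; ≤3: 1 1 2 3 4 5 7; ≤4: 1 1 2 3 5 6 9; ≤5: 1 1 2 3 5 7 10. r_5(6) = 10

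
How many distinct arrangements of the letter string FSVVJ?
5! / (1! × 1! × 1! × 2!) = 60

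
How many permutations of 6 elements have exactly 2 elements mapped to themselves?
Choose the 2 fixed points C(6,2) = 15, derange the rest: !4 = Σ_{j=0}^{4} (-1)^j·4!/j! = 24 - 24 + 12 - 4 + 1 = 9. Product = 15 × 9 = 135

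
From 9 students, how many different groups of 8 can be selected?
C(9,8) = 9!/(8!×1!) = 9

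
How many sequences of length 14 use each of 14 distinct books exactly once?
14! = 87178291200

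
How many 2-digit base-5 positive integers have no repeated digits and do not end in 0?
Last digit: 4 nonzero choices. First digit: 3 (nonzero, ≠last). Middle 0: P(3,0) = 1. Total = 12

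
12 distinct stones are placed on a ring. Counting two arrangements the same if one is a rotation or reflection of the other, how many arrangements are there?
(12-1)!/2 = 39916800/2 = 19958400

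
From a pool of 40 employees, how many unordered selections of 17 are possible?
C(40,17) = 40!/(17!×23!) = 88732378800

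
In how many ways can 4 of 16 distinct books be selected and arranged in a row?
P(16,4) = 16!/(16-4)! = 43680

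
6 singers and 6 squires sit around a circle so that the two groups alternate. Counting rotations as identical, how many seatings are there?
Fix one of the singers: (6-1)! ways for the remaining singers, × 6! ways for the squires = 120 × 720 = 86400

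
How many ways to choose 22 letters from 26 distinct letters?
C(26,22) = 26!/(22!×4!) = 14950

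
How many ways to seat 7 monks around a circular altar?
Circular: fix one position, arrange the rest. (7-1)! = 720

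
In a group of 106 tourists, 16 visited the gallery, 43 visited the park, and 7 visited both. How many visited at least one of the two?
|A∪B| = |A| + |B| - |A∩B| = 16 + 43 - 7 = 52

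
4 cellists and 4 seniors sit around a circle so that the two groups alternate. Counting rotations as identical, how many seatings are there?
Fix one of the cellists: (4-1)! ways for the remaining cellists, × 4! ways for the seniors = 6 × 24 = 144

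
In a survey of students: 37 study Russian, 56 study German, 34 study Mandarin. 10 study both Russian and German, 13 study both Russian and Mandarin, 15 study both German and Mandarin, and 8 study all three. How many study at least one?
|A∪B∪C| = 37+56+34-10-13-15+8 = 97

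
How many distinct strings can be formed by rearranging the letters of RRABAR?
6! / (3! × 1! × 2!) = 60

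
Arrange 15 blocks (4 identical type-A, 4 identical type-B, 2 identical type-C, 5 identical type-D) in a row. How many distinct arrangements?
15! / (4! × 4! × 2! × 5!) = 9459450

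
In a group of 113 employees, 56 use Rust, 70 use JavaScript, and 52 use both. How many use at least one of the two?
|A∪B| = |A| + |B| - |A∩B| = 56 + 70 - 52 = 74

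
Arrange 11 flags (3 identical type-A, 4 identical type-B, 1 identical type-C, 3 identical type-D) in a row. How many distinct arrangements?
11! / (3! × 4! × 1! × 3!) = 46200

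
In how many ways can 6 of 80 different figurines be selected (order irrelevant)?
C(80,6) = 80!/(6!×74!) = 300500200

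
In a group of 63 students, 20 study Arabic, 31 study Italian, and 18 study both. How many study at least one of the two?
|A∪B| = |A| + |B| - |A∩B| = 20 + 31 - 18 = 33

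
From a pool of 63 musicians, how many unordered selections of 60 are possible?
C(63,60) = 63!/(60!×3!) = 39711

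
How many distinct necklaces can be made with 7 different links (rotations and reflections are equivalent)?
(7-1)!/2 = 720/2 = 360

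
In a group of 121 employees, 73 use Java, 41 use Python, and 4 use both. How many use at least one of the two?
|A∪B| = |A| + |B| - |A∩B| = 73 + 41 - 4 = 110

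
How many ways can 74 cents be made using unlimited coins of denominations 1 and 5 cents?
Coefficient of x^74 in 1/(1-x^1) · 1/(1-x^5). Use j coins of 5 for j = 0..⌊74/5⌋ = 14, the rest in 1s: 14 + 1 = 15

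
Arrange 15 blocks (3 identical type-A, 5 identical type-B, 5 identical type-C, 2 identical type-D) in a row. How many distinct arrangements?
15! / (3! × 5! × 5! × 2!) = 7567560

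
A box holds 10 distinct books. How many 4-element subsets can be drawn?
C(10,4) = 10!/(4!×6!) = 210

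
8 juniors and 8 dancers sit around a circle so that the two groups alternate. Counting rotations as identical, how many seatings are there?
Fix one of the juniors: (8-1)! ways for the remaining juniors, × 8! ways for the dancers = 5040 × 40320 = 203212800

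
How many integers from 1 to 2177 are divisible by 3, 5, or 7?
⌊2177/3⌋+⌊2177/5⌋+⌊2177/7⌋ - ⌊2177/15⌋-⌊2177/21⌋-⌊2177/35⌋ + ⌊2177/105⌋ = 725+435+311 - 145-103-62 + 20 = 1181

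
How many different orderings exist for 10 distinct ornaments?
10! = 3628800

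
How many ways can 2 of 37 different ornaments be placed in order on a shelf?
P(37,2) = 37!/(37-2)! = 1332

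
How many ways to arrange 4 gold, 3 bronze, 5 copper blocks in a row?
12! / (4! × 3! × 5!) = 27720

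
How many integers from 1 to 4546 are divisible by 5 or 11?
⌊4546/5⌋ + ⌊4546/11⌋ - ⌊4546/55⌋ = 909 + 413 - 82 = 1240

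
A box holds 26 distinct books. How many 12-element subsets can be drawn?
C(26,12) = 26!/(12!×14!) = 9657700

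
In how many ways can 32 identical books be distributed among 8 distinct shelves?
C(32+8-1, 8-1) = C(39, 7) = 15380937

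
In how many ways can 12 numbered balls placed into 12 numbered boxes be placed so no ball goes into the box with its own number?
!12 = Σ_{j=0}^{12} (-1)^j·12!/j! = 479001600 - 479001600 + 239500800 - 79833600 + 19958400 - 3991680 + 665280 - 95040 + 11880 - 1320 + 132 - 12 + 1 = 176214841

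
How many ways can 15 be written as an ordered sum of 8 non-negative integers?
C(15+8-1, 8-1) = C(22, 7) = 170544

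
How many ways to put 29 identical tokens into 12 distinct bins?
C(29+12-1, 12-1) = C(40, 11) = 2311801440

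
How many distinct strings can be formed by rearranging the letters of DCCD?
4! / (2! × 2!) = 6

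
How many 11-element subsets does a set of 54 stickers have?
C(54,11) = 54!/(11!×43!) = 95722852680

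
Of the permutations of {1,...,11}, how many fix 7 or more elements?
Exactly j fixed points: C(11,j)·!(11-j); sum over j ≥ 7 (derangement numbers via !m = (m-1)·(!(m-1) + !(m-2)): !0..!4 = 1, 0, 1, 2, 9). Σ_{j=7}^{11} C(11,j)·!(11-j) = C(11,7)·!4 + C(11,8)·!3 + C(11,9)·!2 + C(11,10)·!1 + C(11,11)·!0 = 330·9 + 165·2 + 55·1 + 11·0 + 1·1 = 3356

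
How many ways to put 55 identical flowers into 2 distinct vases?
C(55+2-1, 2-1) = C(56, 1) = 56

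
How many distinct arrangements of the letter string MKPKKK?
6! / (1! × 4! × 1!) = 30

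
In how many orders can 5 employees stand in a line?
5! = 120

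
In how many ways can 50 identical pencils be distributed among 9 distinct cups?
C(50+9-1, 9-1) = C(58, 8) = 1916797311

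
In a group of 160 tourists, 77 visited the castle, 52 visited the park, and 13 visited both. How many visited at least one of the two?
|A∪B| = |A| + |B| - |A∩B| = 77 + 52 - 13 = 116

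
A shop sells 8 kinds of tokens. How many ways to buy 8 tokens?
C(8+8-1, 8-1) = C(15, 7) = 6435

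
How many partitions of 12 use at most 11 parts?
By conjugation, equals partitions of 12 into parts ≤ 11. Let r_j(i) = number of partitions of i into parts ≤ j, for i = 0..12. r_1(i) = 1 for all i; r_j(i) = r_{j-1}(i) + r_j(i-j). Rows j = 2..11: ≤2: 1 1 2 2 3 3 4 4 5 5 6 6 7; ≤3: 1 1 2 3 4 5 7 8 10 12 14 16 19; ≤4: 1 1 2 3 5 6 9 11 15 18 23 27 34; ≤5: 1 1 2 3 5 7 10 13 18 23 30 37 47; ≤6: 1 1 2 3 5 7 11 14 20 26 35 44 58; ≤7: 1 1 2 3 5 7 11 15 21 28 38 49 65; ≤8: 1 1 2 3 5 7 11 15 22 29 40 52 70; ≤9: 1 1 2 3 5 7 11 15 22 30 41 54 73; ≤10: 1 1 2 3 5 7 11 15 22 30 42 55 75; ≤11: 1 1 2 3 5 7 11 15 22 30 42 56 76. r_11(12) = 76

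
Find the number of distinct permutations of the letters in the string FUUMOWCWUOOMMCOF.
16! / (2! × 4! × 3! × 2! × 2! × 3!) = 3027024000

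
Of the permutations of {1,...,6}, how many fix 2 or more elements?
Exactly j fixed points: C(6,j)·!(6-j); sum over j ≥ 2 (derangement numbers via !m = (m-1)·(!(m-1) + !(m-2)): !0..!4 = 1, 0, 1, 2, 9). Σ_{j=2}^{6} C(6,j)·!(6-j) = C(6,2)·!4 + C(6,3)·!3 + C(6,4)·!2 + C(6,5)·!1 + C(6,6)·!0 = 15·9 + 20·2 + 15·1 + 6·0 + 1·1 = 191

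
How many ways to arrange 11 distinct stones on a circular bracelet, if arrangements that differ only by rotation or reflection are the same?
(11-1)!/2 = 3628800/2 = 1814400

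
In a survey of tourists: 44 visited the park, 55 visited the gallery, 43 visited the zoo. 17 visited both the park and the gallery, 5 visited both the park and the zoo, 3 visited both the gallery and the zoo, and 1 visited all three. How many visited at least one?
|A∪B∪C| = 44+55+43-17-5-3+1 = 118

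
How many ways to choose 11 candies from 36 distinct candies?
C(36,11) = 36!/(11!×25!) = 600805296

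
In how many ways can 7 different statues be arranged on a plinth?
7! = 5040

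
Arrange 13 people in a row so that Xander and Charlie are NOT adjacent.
Total - adjacent = 13! - (13-1)!×2 = 6227020800 - 958003200 = 5269017600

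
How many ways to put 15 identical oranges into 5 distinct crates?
C(15+5-1, 5-1) = C(19, 4) = 3876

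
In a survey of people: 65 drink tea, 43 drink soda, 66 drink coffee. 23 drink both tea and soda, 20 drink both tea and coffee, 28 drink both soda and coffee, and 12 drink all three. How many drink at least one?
|A∪B∪C| = 65+43+66-23-20-28+12 = 115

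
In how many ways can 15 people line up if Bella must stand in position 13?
Fix one position: (15-1)! = 87178291200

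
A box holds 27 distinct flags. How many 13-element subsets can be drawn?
C(27,13) = 27!/(13!×14!) = 20058300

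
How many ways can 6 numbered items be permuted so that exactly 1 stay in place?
Choose the 1 fixed point C(6,1) = 6, derange the rest: !5 = Σ_{j=0}^{5} (-1)^j·5!/j! = 120 - 120 + 60 - 20 + 5 - 1 = 44. Product = 6 × 44 = 264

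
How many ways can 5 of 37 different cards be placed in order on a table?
P(37,5) = 37!/(37-5)! = 52307640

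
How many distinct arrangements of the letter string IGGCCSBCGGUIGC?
14! / (1! × 1! × 5! × 2! × 4! × 1!) = 15135120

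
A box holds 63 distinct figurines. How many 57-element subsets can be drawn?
C(63,57) = 63!/(57!×6!) = 67945521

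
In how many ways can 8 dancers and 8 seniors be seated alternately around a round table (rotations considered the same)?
Fix one of the dancers: (8-1)! ways for the remaining dancers, × 8! ways for the seniors = 5040 × 40320 = 203212800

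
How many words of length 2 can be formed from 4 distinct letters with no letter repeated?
P(4,2) = 4!/(4-2)! = 12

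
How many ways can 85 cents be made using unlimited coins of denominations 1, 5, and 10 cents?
Coefficient of x^85 in 1/(1-x^1) · 1/(1-x^5) · 1/(1-x^10). Case on j = number of 10-cent coins (j = 0..8); remainder r = 85 - 10j is made from {1,5} in ⌊r/5⌋+1 ways. r = 85, 75, 65, 55, 45, 35, 25, 15, 5 → 18 + 16 + 14 + 12 + 10 + 8 + 6 + 4 + 2 = 90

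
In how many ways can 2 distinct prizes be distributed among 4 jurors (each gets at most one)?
P(4,2) = 4!/(4-2)! = 12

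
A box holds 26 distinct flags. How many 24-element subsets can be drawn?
C(26,24) = 26!/(24!×2!) = 325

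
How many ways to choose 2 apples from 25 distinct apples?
C(25,2) = 25!/(2!×23!) = 300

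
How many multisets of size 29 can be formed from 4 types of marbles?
C(29+4-1, 4-1) = C(32, 3) = 4960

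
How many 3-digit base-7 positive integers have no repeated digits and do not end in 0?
Last digit: 6 nonzero choices. First digit: 5 (nonzero, ≠last). Middle 1: P(5,1) = 5. Total = 150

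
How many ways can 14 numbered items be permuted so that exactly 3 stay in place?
Choose the 3 fixed points C(14,3) = 364, derange the rest: !11 = Σ_{j=0}^{11} (-1)^j·11!/j! = 39916800 - 39916800 + 19958400 - 6652800 + 1663200 - 332640 + 55440 - 7920 + 990 - 110 + 11 - 1 = 14684570. Product = 364 × 14684570 = 5345183480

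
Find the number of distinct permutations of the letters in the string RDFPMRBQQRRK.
12! / (1! × 1! × 4! × 1! × 2! × 1! × 1! × 1!) = 9979200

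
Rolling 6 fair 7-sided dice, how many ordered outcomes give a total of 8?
Coefficient of x^8 in (x + x² + ... + x^7)^6. By inclusion-exclusion on dice exceeding 7: Σ_j (-1)^j C(6,j)·C(8-1-7j, 5) = C(6,0)·C(7,5) = 1·21 = 21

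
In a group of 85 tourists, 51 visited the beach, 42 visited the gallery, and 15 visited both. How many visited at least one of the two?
|A∪B| = |A| + |B| - |A∩B| = 51 + 42 - 15 = 78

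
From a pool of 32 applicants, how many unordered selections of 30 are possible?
C(32,30) = 32!/(30!×2!) = 496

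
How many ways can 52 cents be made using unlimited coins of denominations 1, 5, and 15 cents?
Coefficient of x^52 in 1/(1-x^1) · 1/(1-x^5) · 1/(1-x^15). Case on j = number of 15-cent coins (j = 0..3); remainder r = 52 - 15j is made from {1,5} in ⌊r/5⌋+1 ways. r = 52, 37, 22, 7 → 11 + 8 + 5 + 2 = 26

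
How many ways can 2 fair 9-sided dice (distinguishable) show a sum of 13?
Coefficient of x^13 in (x + x² + ... + x^9)^2. By inclusion-exclusion on dice exceeding 9: Σ_j (-1)^j C(2,j)·C(13-1-9j, 1) = C(2,0)·C(12,1) - C(2,1)·C(3,1) = 1·12 - 2·3 = 6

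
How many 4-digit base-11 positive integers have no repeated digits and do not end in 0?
Last digit: 10 nonzero choices. First digit: 9 (nonzero, ≠last). Middle 2: P(9,2) = 72. Total = 6480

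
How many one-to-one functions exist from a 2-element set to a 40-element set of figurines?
P(40,2) = 40!/(40-2)! = 1560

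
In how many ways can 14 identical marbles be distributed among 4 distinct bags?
C(14+4-1, 4-1) = C(17, 3) = 680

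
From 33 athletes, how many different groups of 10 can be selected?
C(33,10) = 33!/(10!×23!) = 92561040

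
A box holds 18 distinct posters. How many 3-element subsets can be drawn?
C(18,3) = 18!/(3!×15!) = 816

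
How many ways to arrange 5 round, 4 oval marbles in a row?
9! / (5! × 4!) = 126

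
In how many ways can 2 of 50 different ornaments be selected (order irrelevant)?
C(50,2) = 50!/(2!×48!) = 1225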